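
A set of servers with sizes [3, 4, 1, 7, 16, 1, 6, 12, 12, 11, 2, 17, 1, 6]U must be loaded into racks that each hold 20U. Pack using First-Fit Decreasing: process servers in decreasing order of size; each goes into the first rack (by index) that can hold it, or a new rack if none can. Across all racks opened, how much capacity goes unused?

Sorted descending: 17, 16, 12, 12, 11, 7, 6, 6, 4, 3, 2, 1, 1, 1.
rack 1: place 17U, 3U left
rack 2: place 16U, 4U left
rack 3: place 12U, 8U left
rack 4: place 12U, 8U left
rack 5: place 11U, 9U left
rack 3: place 7U, 1U left
rack 4: place 6U, 2U left
rack 5: place 6U, 3U left
rack 2: place 4U, 0U left
rack 1: place 3U, 0U left
rack 4: place 2U, 0U left
rack 3: place 1U, 0U left
rack 5: place 1U, 2U left
rack 5: place 1U, 1U left
5 racks × 20U = 100U; used 99U; unused 1U.

1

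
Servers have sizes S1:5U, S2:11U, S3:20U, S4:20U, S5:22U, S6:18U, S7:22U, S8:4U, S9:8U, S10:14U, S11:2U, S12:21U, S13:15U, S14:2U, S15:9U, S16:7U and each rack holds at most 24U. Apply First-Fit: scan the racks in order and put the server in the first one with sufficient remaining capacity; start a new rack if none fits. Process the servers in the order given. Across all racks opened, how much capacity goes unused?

40

Put S1 (5U) in rack 1; 19U remain.
Put S2 (11U) in rack 1; 8U remain.
Put S3 (20U) in rack 2; 4U remain.
Put S4 (20U) in rack 3; 4U remain.
Put S5 (22U) in rack 4; 2U remain.
Put S6 (18U) in rack 5; 6U remain.
Put S7 (22U) in rack 6; 2U remain.
Put S8 (4U) in rack 1; 4U remain.
Put S9 (8U) in rack 7; 16U remain.
Put S10 (14U) in rack 7; 2U remain.
Put S11 (2U) in rack 1; 2U remain.
Put S12 (21U) in rack 8; 3U remain.
Put S13 (15U) in rack 9; 9U remain.
Put S14 (2U) in rack 1; 0U remain.
Put S15 (9U) in rack 9; 0U remain.
Put S16 (7U) in rack 10; 17U remain.
10 racks × 24U = 240U; used 200U; unused 40U.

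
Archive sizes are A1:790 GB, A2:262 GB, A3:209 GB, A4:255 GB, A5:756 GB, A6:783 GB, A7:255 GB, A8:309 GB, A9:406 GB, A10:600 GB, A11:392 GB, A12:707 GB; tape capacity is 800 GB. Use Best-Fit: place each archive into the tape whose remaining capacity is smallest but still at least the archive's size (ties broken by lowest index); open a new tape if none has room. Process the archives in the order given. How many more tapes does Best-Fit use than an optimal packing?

0

Best-Fit: [790] [262,209,255] [756] [783] [255,309] [406,392] [600] [707] → 8 tapes.
Total size 5724 GB; any packing needs at least ⌈5724/800⌉ = 8 tapes.
So 8 is already optimal.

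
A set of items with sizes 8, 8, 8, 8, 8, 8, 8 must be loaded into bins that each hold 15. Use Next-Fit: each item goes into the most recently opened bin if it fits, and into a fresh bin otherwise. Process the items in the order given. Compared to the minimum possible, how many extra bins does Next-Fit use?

Next-Fit: [8] [8] [8] [8] [8] [8] [8] → 7 bins.
7 items exceed 7.5 (half the capacity), and no two of those can share a bin, so at least 7 bins are needed.
So 7 is already optimal.

0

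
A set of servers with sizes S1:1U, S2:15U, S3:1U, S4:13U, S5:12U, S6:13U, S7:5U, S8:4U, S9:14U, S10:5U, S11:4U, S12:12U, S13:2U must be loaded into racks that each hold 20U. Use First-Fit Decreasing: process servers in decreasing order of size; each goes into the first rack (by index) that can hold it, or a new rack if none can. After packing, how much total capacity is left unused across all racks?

19

Sorted descending: 15, 14, 13, 13, 12, 12, 5, 5, 4, 4, 2, 1, 1.
Put 15U in rack 1; 5U remain.
Put 14U in rack 2; 6U remain.
Put 13U in rack 3; 7U remain.
Put 13U in rack 4; 7U remain.
Put 12U in rack 5; 8U remain.
Put 12U in rack 6; 8U remain.
Put 5U in rack 1; 0U remain.
Put 5U in rack 2; 1U remain.
Put 4U in rack 3; 3U remain.
Put 4U in rack 4; 3U remain.
Put 2U in rack 3; 1U remain.
Put 1U in rack 2; 0U remain.
Put 1U in rack 3; 0U remain.
6 racks × 20U = 120U; used 101U; unused 19U.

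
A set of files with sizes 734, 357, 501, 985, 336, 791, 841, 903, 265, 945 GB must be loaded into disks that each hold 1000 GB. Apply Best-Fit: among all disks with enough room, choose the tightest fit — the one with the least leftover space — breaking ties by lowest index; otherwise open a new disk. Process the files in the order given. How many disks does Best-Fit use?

8 disks

Put 734 GB in disk 1; 266 GB remain.
Put 357 GB in disk 2; 643 GB remain.
Put 501 GB in disk 2; 142 GB remain.
Put 985 GB in disk 3; 15 GB remain.
Put 336 GB in disk 4; 664 GB remain.
Put 791 GB in disk 5; 209 GB remain.
Put 841 GB in disk 6; 159 GB remain.
Put 903 GB in disk 7; 97 GB remain.
Put 265 GB in disk 1; 1 GB remain.
Put 945 GB in disk 8; 55 GB remain.
Final disks: [734,265] [357,501] [985] [336] [791] [841] [903] [945].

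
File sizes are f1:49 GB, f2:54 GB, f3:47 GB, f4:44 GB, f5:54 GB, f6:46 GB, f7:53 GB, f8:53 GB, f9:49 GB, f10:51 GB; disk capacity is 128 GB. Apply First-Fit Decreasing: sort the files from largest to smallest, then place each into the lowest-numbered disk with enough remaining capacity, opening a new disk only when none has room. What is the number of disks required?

Sorted descending: 54, 54, 53, 53, 51, 49, 49, 47, 46, 44.
Put 54 GB in disk 1; 74 GB remain.
Put 54 GB in disk 1; 20 GB remain.
Put 53 GB in disk 2; 75 GB remain.
Put 53 GB in disk 2; 22 GB remain.
Put 51 GB in disk 3; 77 GB remain.
Put 49 GB in disk 3; 28 GB remain.
Put 49 GB in disk 4; 79 GB remain.
Put 47 GB in disk 4; 32 GB remain.
Put 46 GB in disk 5; 82 GB remain.
Put 44 GB in disk 5; 38 GB remain.

5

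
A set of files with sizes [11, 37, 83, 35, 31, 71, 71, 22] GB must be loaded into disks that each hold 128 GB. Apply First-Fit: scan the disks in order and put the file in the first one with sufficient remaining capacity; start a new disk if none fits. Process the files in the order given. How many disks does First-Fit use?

Put 11 GB in disk 1; 117 GB remain.
Put 37 GB in disk 1; 80 GB remain.
Put 83 GB in disk 2; 45 GB remain.
Put 35 GB in disk 1; 45 GB remain.
Put 31 GB in disk 1; 14 GB remain.
Put 71 GB in disk 3; 57 GB remain.
Put 71 GB in disk 4; 57 GB remain.
Put 22 GB in disk 2; 23 GB remain.
Final disks: [11,37,35,31] [83,22] [71] [71].

4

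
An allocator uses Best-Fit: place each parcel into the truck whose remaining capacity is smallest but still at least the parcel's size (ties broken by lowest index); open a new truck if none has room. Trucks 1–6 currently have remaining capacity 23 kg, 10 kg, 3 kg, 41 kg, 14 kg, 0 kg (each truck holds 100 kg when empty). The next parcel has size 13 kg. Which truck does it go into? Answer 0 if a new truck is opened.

5

Trucks with room: truck 1 (23 kg), truck 4 (41 kg), truck 5 (14 kg).
Tightest fit is truck 5 with 14 kg free.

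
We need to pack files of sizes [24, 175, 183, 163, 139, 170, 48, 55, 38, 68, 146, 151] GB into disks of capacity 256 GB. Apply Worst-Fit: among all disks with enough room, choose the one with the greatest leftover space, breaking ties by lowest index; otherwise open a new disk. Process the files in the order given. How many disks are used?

24 GB → disk 1 (remaining 232 GB)
175 GB → disk 1 (remaining 57 GB)
183 GB → disk 2 (remaining 73 GB)
163 GB → disk 3 (remaining 93 GB)
139 GB → disk 4 (remaining 117 GB)
170 GB → disk 5 (remaining 86 GB)
48 GB → disk 4 (remaining 69 GB)
55 GB → disk 3 (remaining 38 GB)
38 GB → disk 5 (remaining 48 GB)
68 GB → disk 2 (remaining 5 GB)
146 GB → disk 6 (remaining 110 GB)
151 GB → disk 7 (remaining 105 GB)
Final disks: [24,175] [183,68] [163,55] [139,48] [170,38] [146] [151].

7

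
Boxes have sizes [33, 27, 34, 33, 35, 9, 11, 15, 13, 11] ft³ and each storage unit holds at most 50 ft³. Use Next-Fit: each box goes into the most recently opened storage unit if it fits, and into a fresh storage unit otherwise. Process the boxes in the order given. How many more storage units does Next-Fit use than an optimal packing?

Next-Fit: [33] [27] [34] [33] [35,9] [11,15,13,11] → 6 storage units.
Total size 221 ft³; any packing needs at least ⌈221/50⌉ = 5 storage units.
An optimal packing achieves that bound: [35,15] [34,13] [33,11] [33,11] [27,9] → 5 storage units.
Excess: 6 − 5 = 1.

1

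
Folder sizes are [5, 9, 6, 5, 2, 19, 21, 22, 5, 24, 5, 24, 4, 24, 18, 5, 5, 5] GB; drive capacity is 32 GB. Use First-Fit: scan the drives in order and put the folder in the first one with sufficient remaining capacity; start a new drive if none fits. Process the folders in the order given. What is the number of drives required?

8

drive 1: place 5 GB, 27 GB left
drive 1: place 9 GB, 18 GB left
drive 1: place 6 GB, 12 GB left
drive 1: place 5 GB, 7 GB left
drive 1: place 2 GB, 5 GB left
drive 2: place 19 GB, 13 GB left
drive 3: place 21 GB, 11 GB left
drive 4: place 22 GB, 10 GB left
drive 1: place 5 GB, 0 GB left
drive 5: place 24 GB, 8 GB left
drive 2: place 5 GB, 8 GB left
drive 6: place 24 GB, 8 GB left
drive 2: place 4 GB, 4 GB left
drive 7: place 24 GB, 8 GB left
drive 8: place 18 GB, 14 GB left
drive 3: place 5 GB, 6 GB left
drive 3: place 5 GB, 1 GB left
drive 4: place 5 GB, 5 GB left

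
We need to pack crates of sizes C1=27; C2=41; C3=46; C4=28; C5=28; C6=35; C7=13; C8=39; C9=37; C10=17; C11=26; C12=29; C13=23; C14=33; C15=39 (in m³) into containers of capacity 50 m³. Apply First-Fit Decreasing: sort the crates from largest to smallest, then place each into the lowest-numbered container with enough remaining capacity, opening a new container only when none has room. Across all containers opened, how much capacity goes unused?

139

Sorted descending: 46, 41, 39, 39, 37, 35, 33, 29, 28, 28, 27, 26, 23, 17, 13.
46 m³ → container 1 (remaining 4 m³)
41 m³ → container 2 (remaining 9 m³)
39 m³ → container 3 (remaining 11 m³)
39 m³ → container 4 (remaining 11 m³)
37 m³ → container 5 (remaining 13 m³)
35 m³ → container 6 (remaining 15 m³)
33 m³ → container 7 (remaining 17 m³)
29 m³ → container 8 (remaining 21 m³)
28 m³ → container 9 (remaining 22 m³)
28 m³ → container 10 (remaining 22 m³)
27 m³ → container 11 (remaining 23 m³)
26 m³ → container 12 (remaining 24 m³)
23 m³ → container 11 (remaining 0 m³)
17 m³ → container 7 (remaining 0 m³)
13 m³ → container 5 (remaining 0 m³)
12 containers × 50 m³ = 600 m³; used 461 m³; unused 139 m³.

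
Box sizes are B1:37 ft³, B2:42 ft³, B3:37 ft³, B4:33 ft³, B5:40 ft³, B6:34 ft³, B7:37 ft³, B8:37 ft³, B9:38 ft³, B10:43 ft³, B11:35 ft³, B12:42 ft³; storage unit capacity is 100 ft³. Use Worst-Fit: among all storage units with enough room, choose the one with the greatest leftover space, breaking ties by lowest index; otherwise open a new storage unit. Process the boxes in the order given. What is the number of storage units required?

6 storage units

storage unit 1: place B1 (37 ft³), 63 ft³ left
storage unit 1: place B2 (42 ft³), 21 ft³ left
storage unit 2: place B3 (37 ft³), 63 ft³ left
storage unit 2: place B4 (33 ft³), 30 ft³ left
storage unit 3: place B5 (40 ft³), 60 ft³ left
storage unit 3: place B6 (34 ft³), 26 ft³ left
storage unit 4: place B7 (37 ft³), 63 ft³ left
storage unit 4: place B8 (37 ft³), 26 ft³ left
storage unit 5: place B9 (38 ft³), 62 ft³ left
storage unit 5: place B10 (43 ft³), 19 ft³ left
storage unit 6: place B11 (35 ft³), 65 ft³ left
storage unit 6: place B12 (42 ft³), 23 ft³ left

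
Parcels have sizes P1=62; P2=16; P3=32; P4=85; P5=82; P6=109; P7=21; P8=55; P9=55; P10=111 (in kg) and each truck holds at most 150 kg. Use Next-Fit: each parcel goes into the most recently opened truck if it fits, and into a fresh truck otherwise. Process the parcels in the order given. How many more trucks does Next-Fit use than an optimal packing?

1

Next-Fit: [62,16,32] [85] [82] [109,21] [55,55] [111] → 6 trucks.
Total size 628 kg; any packing needs at least ⌈628/150⌉ = 5 trucks.
An optimal packing achieves that bound: [111,32] [109,21,16] [85,62] [82,55] [55] → 5 trucks.
Excess: 6 − 5 = 1.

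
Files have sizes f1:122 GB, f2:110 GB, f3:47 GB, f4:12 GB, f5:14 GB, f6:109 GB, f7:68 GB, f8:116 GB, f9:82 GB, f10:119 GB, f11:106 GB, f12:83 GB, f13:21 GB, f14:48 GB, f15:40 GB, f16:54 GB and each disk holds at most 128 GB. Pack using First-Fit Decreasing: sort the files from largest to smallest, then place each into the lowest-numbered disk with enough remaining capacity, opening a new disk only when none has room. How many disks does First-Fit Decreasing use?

Sorted descending: 122, 119, 116, 110, 109, 106, 83, 82, 68, 54, 48, 47, 40, 21, 14, 12.
122 GB → disk 1 (remaining 6 GB)
119 GB → disk 2 (remaining 9 GB)
116 GB → disk 3 (remaining 12 GB)
110 GB → disk 4 (remaining 18 GB)
109 GB → disk 5 (remaining 19 GB)
106 GB → disk 6 (remaining 22 GB)
83 GB → disk 7 (remaining 45 GB)
82 GB → disk 8 (remaining 46 GB)
68 GB → disk 9 (remaining 60 GB)
54 GB → disk 9 (remaining 6 GB)
48 GB → disk 10 (remaining 80 GB)
47 GB → disk 10 (remaining 33 GB)
40 GB → disk 7 (remaining 5 GB)
21 GB → disk 6 (remaining 1 GB)
14 GB → disk 4 (remaining 4 GB)
12 GB → disk 3 (remaining 0 GB)

10 disks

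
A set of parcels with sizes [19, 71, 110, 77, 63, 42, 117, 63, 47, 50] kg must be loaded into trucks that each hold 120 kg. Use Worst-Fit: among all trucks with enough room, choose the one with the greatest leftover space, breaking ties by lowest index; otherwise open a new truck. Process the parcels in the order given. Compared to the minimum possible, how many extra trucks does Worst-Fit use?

Worst-Fit: [19,71] [110] [77] [63,42] [117] [63,47] [50] → 7 trucks.
Total size 659 kg; any packing needs at least ⌈659/120⌉ = 6 trucks.
An optimal packing achieves that bound: [117] [110] [77,42] [71,47] [63,50] [63,19] → 6 trucks.
Excess: 7 − 6 = 1.

1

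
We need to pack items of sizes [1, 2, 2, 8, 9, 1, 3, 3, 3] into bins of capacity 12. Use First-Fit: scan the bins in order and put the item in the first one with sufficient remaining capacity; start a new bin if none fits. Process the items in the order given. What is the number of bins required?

3 bins

Put 1 in bin 1; 11 remain.
Put 2 in bin 1; 9 remain.
Put 2 in bin 1; 7 remain.
Put 8 in bin 2; 4 remain.
Put 9 in bin 3; 3 remain.
Put 1 in bin 1; 6 remain.
Put 3 in bin 1; 3 remain.
Put 3 in bin 1; 0 remain.
Put 3 in bin 2; 1 remain.
Final bins: [1,2,2,1,3,3] [8,3] [9].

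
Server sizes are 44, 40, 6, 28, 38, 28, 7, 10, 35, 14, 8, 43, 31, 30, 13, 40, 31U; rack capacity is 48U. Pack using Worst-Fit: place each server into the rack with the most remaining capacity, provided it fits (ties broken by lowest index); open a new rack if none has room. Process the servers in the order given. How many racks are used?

rack 1: place 44U, 4U left
rack 2: place 40U, 8U left
rack 2: place 6U, 2U left
rack 3: place 28U, 20U left
rack 4: place 38U, 10U left
rack 5: place 28U, 20U left
rack 3: place 7U, 13U left
rack 5: place 10U, 10U left
rack 6: place 35U, 13U left
rack 7: place 14U, 34U left
rack 7: place 8U, 26U left
rack 8: place 43U, 5U left
rack 9: place 31U, 17U left
rack 10: place 30U, 18U left
rack 7: place 13U, 13U left
rack 11: place 40U, 8U left
rack 12: place 31U, 17U left

12 racks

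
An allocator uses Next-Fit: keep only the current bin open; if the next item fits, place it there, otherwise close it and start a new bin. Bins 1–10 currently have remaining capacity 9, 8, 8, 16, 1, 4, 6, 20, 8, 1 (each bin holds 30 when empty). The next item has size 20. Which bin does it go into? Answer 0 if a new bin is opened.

0

Next-Fit only looks at bin 10, which has 1 free.
20 does not fit, so a new bin is opened.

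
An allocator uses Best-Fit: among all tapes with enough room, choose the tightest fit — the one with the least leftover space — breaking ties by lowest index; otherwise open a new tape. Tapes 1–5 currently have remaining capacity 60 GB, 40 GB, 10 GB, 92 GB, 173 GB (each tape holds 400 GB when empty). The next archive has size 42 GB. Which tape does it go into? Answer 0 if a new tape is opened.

1

Tapes with room: tape 1 (60 GB), tape 4 (92 GB), tape 5 (173 GB).
Tightest fit is tape 1 with 60 GB free.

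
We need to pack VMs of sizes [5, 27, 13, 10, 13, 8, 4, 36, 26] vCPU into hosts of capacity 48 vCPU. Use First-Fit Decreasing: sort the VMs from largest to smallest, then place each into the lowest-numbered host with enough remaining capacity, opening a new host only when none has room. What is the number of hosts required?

Sorted descending: 36, 27, 26, 13, 13, 10, 8, 5, 4.
36 vCPU → host 1 (remaining 12 vCPU)
27 vCPU → host 2 (remaining 21 vCPU)
26 vCPU → host 3 (remaining 22 vCPU)
13 vCPU → host 2 (remaining 8 vCPU)
13 vCPU → host 3 (remaining 9 vCPU)
10 vCPU → host 1 (remaining 2 vCPU)
8 vCPU → host 2 (remaining 0 vCPU)
5 vCPU → host 3 (remaining 4 vCPU)
4 vCPU → host 3 (remaining 0 vCPU)

3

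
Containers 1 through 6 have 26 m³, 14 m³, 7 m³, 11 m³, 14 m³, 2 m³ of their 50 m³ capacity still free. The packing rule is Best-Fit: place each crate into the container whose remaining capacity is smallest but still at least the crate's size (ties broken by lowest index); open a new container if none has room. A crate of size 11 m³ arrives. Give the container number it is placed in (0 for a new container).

Containers with room: container 1 (26 m³), container 2 (14 m³), container 4 (11 m³), container 5 (14 m³).
Tightest fit is container 4 with 11 m³ free.

4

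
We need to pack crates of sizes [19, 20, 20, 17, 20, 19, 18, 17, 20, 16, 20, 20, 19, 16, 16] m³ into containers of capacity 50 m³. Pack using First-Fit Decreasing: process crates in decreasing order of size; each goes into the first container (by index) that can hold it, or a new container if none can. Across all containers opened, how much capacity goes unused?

73

Sorted descending: 20, 20, 20, 20, 20, 20, 19, 19, 19, 18, 17, 17, 16, 16, 16.
container 1: place 20 m³, 30 m³ left
container 1: place 20 m³, 10 m³ left
container 2: place 20 m³, 30 m³ left
container 2: place 20 m³, 10 m³ left
container 3: place 20 m³, 30 m³ left
container 3: place 20 m³, 10 m³ left
container 4: place 19 m³, 31 m³ left
container 4: place 19 m³, 12 m³ left
container 5: place 19 m³, 31 m³ left
container 5: place 18 m³, 13 m³ left
container 6: place 17 m³, 33 m³ left
container 6: place 17 m³, 16 m³ left
container 6: place 16 m³, 0 m³ left
container 7: place 16 m³, 34 m³ left
container 7: place 16 m³, 18 m³ left
7 containers × 50 m³ = 350 m³; used 277 m³; unused 73 m³.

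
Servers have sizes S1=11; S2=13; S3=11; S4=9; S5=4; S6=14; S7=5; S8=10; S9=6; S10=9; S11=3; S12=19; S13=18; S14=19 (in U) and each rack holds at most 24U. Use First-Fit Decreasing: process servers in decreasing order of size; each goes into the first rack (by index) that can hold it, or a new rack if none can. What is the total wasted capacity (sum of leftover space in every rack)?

17

Sorted descending: 19, 19, 18, 14, 13, 11, 11, 10, 9, 9, 6, 5, 4, 3.
rack 1: place 19U, 5U left
rack 2: place 19U, 5U left
rack 3: place 18U, 6U left
rack 4: place 14U, 10U left
rack 5: place 13U, 11U left
rack 5: place 11U, 0U left
rack 6: place 11U, 13U left
rack 4: place 10U, 0U left
rack 6: place 9U, 4U left
rack 7: place 9U, 15U left
rack 3: place 6U, 0U left
rack 1: place 5U, 0U left
rack 2: place 4U, 1U left
rack 6: place 3U, 1U left
7 racks × 24U = 168U; used 151U; unused 17U.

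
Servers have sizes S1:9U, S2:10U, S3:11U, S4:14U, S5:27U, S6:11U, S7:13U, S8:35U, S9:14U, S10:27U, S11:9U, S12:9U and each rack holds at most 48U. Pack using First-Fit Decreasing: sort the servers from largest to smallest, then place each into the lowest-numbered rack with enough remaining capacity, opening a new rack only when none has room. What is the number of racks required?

Sorted descending: 35, 27, 27, 14, 14, 13, 11, 11, 10, 9, 9, 9.
35U → rack 1 (remaining 13U)
27U → rack 2 (remaining 21U)
27U → rack 3 (remaining 21U)
14U → rack 2 (remaining 7U)
14U → rack 3 (remaining 7U)
13U → rack 1 (remaining 0U)
11U → rack 4 (remaining 37U)
11U → rack 4 (remaining 26U)
10U → rack 4 (remaining 16U)
9U → rack 4 (remaining 7U)
9U → rack 5 (remaining 39U)
9U → rack 5 (remaining 30U)
Final racks: [35,13] [27,14] [27,14] [11,11,10,9] [9,9].

5 racks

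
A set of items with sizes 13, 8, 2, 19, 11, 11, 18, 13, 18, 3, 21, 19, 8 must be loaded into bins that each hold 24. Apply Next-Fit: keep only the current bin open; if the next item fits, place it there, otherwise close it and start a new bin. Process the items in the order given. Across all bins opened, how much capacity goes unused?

bin 1: place 13, 11 left
bin 1: place 8, 3 left
bin 1: place 2, 1 left
bin 2: place 19, 5 left
bin 3: place 11, 13 left
bin 3: place 11, 2 left
bin 4: place 18, 6 left
bin 5: place 13, 11 left
bin 6: place 18, 6 left
bin 6: place 3, 3 left
bin 7: place 21, 3 left
bin 8: place 19, 5 left
bin 9: place 8, 16 left
9 bins × 24 = 216; used 164; unused 52.

52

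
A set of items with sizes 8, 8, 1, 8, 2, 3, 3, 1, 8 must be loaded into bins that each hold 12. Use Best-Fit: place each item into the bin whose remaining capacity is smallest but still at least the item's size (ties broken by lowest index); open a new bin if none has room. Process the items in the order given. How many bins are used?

bin 1: place 8, 4 left
bin 2: place 8, 4 left
bin 1: place 1, 3 left
bin 3: place 8, 4 left
bin 1: place 2, 1 left
bin 2: place 3, 1 left
bin 3: place 3, 1 left
bin 1: place 1, 0 left
bin 4: place 8, 4 left

4 bins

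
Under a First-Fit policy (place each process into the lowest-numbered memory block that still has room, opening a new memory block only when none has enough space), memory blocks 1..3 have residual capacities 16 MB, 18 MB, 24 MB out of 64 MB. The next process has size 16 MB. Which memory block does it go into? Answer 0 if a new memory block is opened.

1

Memory blocks with room: memory block 1 (16 MB), memory block 2 (18 MB), memory block 3 (24 MB).
The first with room is memory block 1.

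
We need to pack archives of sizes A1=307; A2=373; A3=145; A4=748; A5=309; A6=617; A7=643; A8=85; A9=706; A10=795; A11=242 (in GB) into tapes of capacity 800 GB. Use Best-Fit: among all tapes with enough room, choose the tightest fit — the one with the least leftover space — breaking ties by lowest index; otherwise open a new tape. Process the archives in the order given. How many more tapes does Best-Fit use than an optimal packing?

0

Best-Fit: [307,373,85] [145,309,242] [748] [617] [643] [706] [795] → 7 tapes.
Total size 4970 GB; any packing needs at least ⌈4970/800⌉ = 7 tapes.
So 7 is already optimal.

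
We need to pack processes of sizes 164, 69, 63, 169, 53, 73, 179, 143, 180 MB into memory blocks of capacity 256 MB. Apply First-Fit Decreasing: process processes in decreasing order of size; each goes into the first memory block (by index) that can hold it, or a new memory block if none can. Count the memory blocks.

5

Sorted descending: 180, 179, 169, 164, 143, 73, 69, 63, 53.
memory block 1: place 180 MB, 76 MB left
memory block 2: place 179 MB, 77 MB left
memory block 3: place 169 MB, 87 MB left
memory block 4: place 164 MB, 92 MB left
memory block 5: place 143 MB, 113 MB left
memory block 1: place 73 MB, 3 MB left
memory block 2: place 69 MB, 8 MB left
memory block 3: place 63 MB, 24 MB left
memory block 4: place 53 MB, 39 MB left
Final memory blocks: [180,73] [179,69] [169,63] [164,53] [143].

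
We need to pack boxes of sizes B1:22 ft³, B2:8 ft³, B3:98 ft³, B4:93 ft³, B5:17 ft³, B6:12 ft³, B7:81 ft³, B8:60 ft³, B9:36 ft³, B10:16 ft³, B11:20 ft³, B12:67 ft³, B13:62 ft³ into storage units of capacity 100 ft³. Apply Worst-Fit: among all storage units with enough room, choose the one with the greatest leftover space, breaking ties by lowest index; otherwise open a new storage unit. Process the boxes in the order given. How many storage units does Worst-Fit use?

7

storage unit 1: place B1 (22 ft³), 78 ft³ left
storage unit 1: place B2 (8 ft³), 70 ft³ left
storage unit 2: place B3 (98 ft³), 2 ft³ left
storage unit 3: place B4 (93 ft³), 7 ft³ left
storage unit 1: place B5 (17 ft³), 53 ft³ left
storage unit 1: place B6 (12 ft³), 41 ft³ left
storage unit 4: place B7 (81 ft³), 19 ft³ left
storage unit 5: place B8 (60 ft³), 40 ft³ left
storage unit 1: place B9 (36 ft³), 5 ft³ left
storage unit 5: place B10 (16 ft³), 24 ft³ left
storage unit 5: place B11 (20 ft³), 4 ft³ left
storage unit 6: place B12 (67 ft³), 33 ft³ left
storage unit 7: place B13 (62 ft³), 38 ft³ left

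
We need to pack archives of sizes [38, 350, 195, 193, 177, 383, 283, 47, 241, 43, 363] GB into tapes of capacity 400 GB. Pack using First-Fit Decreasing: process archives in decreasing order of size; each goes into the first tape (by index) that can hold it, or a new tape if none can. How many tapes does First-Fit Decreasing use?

Sorted descending: 383, 363, 350, 283, 241, 195, 193, 177, 47, 43, 38.
tape 1: place 383 GB, 17 GB left
tape 2: place 363 GB, 37 GB left
tape 3: place 350 GB, 50 GB left
tape 4: place 283 GB, 117 GB left
tape 5: place 241 GB, 159 GB left
tape 6: place 195 GB, 205 GB left
tape 6: place 193 GB, 12 GB left
tape 7: place 177 GB, 223 GB left
tape 3: place 47 GB, 3 GB left
tape 4: place 43 GB, 74 GB left
tape 4: place 38 GB, 36 GB left
Final tapes: [383] [363] [350,47] [283,43,38] [241] [195,193] [177].

7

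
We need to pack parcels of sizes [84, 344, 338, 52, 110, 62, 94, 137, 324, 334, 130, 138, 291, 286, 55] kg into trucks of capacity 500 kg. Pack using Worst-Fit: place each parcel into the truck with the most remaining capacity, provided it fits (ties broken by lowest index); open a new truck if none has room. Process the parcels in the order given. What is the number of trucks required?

7

84 kg → truck 1 (remaining 416 kg)
344 kg → truck 1 (remaining 72 kg)
338 kg → truck 2 (remaining 162 kg)
52 kg → truck 2 (remaining 110 kg)
110 kg → truck 2 (remaining 0 kg)
62 kg → truck 1 (remaining 10 kg)
94 kg → truck 3 (remaining 406 kg)
137 kg → truck 3 (remaining 269 kg)
324 kg → truck 4 (remaining 176 kg)
334 kg → truck 5 (remaining 166 kg)
130 kg → truck 3 (remaining 139 kg)
138 kg → truck 4 (remaining 38 kg)
291 kg → truck 6 (remaining 209 kg)
286 kg → truck 7 (remaining 214 kg)
55 kg → truck 7 (remaining 159 kg)
Final trucks: [84,344,62] [338,52,110] [94,137,130] [324,138] [334] [291] [286,55].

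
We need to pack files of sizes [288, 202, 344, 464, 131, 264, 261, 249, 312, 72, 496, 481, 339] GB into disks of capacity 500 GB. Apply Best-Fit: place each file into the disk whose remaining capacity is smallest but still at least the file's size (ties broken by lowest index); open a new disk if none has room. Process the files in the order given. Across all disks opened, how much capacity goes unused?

1097

disk 1: place 288 GB, 212 GB left
disk 1: place 202 GB, 10 GB left
disk 2: place 344 GB, 156 GB left
disk 3: place 464 GB, 36 GB left
disk 2: place 131 GB, 25 GB left
disk 4: place 264 GB, 236 GB left
disk 5: place 261 GB, 239 GB left
disk 6: place 249 GB, 251 GB left
disk 7: place 312 GB, 188 GB left
disk 7: place 72 GB, 116 GB left
disk 8: place 496 GB, 4 GB left
disk 9: place 481 GB, 19 GB left
disk 10: place 339 GB, 161 GB left
10 disks × 500 GB = 5000 GB; used 3903 GB; unused 1097 GB.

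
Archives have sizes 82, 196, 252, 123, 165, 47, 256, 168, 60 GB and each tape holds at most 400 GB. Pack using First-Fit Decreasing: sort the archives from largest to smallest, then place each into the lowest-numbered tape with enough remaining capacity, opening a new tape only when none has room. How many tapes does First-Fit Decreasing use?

4

Sorted descending: 256, 252, 196, 168, 165, 123, 82, 60, 47.
256 GB → tape 1 (remaining 144 GB)
252 GB → tape 2 (remaining 148 GB)
196 GB → tape 3 (remaining 204 GB)
168 GB → tape 3 (remaining 36 GB)
165 GB → tape 4 (remaining 235 GB)
123 GB → tape 1 (remaining 21 GB)
82 GB → tape 2 (remaining 66 GB)
60 GB → tape 2 (remaining 6 GB)
47 GB → tape 4 (remaining 188 GB)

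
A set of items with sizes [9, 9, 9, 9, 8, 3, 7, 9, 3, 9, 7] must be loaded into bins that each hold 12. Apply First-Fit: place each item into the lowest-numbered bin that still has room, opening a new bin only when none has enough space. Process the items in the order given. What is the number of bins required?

9

9 → bin 1 (remaining 3)
9 → bin 2 (remaining 3)
9 → bin 3 (remaining 3)
9 → bin 4 (remaining 3)
8 → bin 5 (remaining 4)
3 → bin 1 (remaining 0)
7 → bin 6 (remaining 5)
9 → bin 7 (remaining 3)
3 → bin 2 (remaining 0)
9 → bin 8 (remaining 3)
7 → bin 9 (remaining 5)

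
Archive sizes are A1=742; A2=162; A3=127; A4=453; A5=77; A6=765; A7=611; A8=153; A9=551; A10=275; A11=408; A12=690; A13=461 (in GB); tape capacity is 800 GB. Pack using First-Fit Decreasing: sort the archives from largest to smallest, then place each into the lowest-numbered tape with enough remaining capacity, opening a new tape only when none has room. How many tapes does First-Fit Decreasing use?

Sorted descending: 765, 742, 690, 611, 551, 461, 453, 408, 275, 162, 153, 127, 77.
Put 765 GB in tape 1; 35 GB remain.
Put 742 GB in tape 2; 58 GB remain.
Put 690 GB in tape 3; 110 GB remain.
Put 611 GB in tape 4; 189 GB remain.
Put 551 GB in tape 5; 249 GB remain.
Put 461 GB in tape 6; 339 GB remain.
Put 453 GB in tape 7; 347 GB remain.
Put 408 GB in tape 8; 392 GB remain.
Put 275 GB in tape 6; 64 GB remain.
Put 162 GB in tape 4; 27 GB remain.
Put 153 GB in tape 5; 96 GB remain.
Put 127 GB in tape 7; 220 GB remain.
Put 77 GB in tape 3; 33 GB remain.

8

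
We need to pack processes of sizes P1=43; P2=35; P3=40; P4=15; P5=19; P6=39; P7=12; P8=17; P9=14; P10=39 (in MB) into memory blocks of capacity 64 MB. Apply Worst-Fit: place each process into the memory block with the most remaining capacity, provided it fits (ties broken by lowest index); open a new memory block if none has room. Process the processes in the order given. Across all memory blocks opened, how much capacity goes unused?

47

memory block 1: place P1 (43 MB), 21 MB left
memory block 2: place P2 (35 MB), 29 MB left
memory block 3: place P3 (40 MB), 24 MB left
memory block 2: place P4 (15 MB), 14 MB left
memory block 3: place P5 (19 MB), 5 MB left
memory block 4: place P6 (39 MB), 25 MB left
memory block 4: place P7 (12 MB), 13 MB left
memory block 1: place P8 (17 MB), 4 MB left
memory block 2: place P9 (14 MB), 0 MB left
memory block 5: place P10 (39 MB), 25 MB left
5 memory blocks × 64 MB = 320 MB; used 273 MB; unused 47 MB.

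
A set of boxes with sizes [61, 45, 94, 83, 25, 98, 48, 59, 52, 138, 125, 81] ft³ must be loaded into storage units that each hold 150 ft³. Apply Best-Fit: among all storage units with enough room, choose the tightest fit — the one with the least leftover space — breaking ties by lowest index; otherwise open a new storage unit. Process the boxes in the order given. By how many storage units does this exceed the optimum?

Best-Fit: [61,45,25] [94,52] [83,59] [98,48] [138] [125] [81] → 7 storage units.
Total size 909 ft³; any packing needs at least ⌈909/150⌉ = 7 storage units.
So 7 is already optimal.

0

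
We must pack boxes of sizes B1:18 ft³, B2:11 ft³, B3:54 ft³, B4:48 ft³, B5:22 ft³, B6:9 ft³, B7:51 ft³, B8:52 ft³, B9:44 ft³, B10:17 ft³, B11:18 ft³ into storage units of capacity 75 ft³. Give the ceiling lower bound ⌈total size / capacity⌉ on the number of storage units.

Total size = 18 + 11 + 54 + 48 + 22 + 9 + 51 + 52 + 44 + 17 + 18 = 344 ft³.
⌈344 / 75⌉ = 5.

5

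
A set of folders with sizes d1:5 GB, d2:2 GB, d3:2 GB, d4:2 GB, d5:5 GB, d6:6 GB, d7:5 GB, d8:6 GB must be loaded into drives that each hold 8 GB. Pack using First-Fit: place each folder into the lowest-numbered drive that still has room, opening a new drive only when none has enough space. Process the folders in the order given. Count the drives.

drive 1: place d1 (5 GB), 3 GB left
drive 1: place d2 (2 GB), 1 GB left
drive 2: place d3 (2 GB), 6 GB left
drive 2: place d4 (2 GB), 4 GB left
drive 3: place d5 (5 GB), 3 GB left
drive 4: place d6 (6 GB), 2 GB left
drive 5: place d7 (5 GB), 3 GB left
drive 6: place d8 (6 GB), 2 GB left

6 drives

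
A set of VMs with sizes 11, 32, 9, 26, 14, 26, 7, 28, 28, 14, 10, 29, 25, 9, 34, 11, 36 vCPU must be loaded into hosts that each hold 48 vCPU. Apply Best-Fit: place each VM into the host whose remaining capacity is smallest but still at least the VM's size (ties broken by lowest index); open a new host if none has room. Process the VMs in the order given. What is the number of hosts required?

Put 11 vCPU in host 1; 37 vCPU remain.
Put 32 vCPU in host 1; 5 vCPU remain.
Put 9 vCPU in host 2; 39 vCPU remain.
Put 26 vCPU in host 2; 13 vCPU remain.
Put 14 vCPU in host 3; 34 vCPU remain.
Put 26 vCPU in host 3; 8 vCPU remain.
Put 7 vCPU in host 3; 1 vCPU remain.
Put 28 vCPU in host 4; 20 vCPU remain.
Put 28 vCPU in host 5; 20 vCPU remain.
Put 14 vCPU in host 4; 6 vCPU remain.
Put 10 vCPU in host 2; 3 vCPU remain.
Put 29 vCPU in host 6; 19 vCPU remain.
Put 25 vCPU in host 7; 23 vCPU remain.
Put 9 vCPU in host 6; 10 vCPU remain.
Put 34 vCPU in host 8; 14 vCPU remain.
Put 11 vCPU in host 8; 3 vCPU remain.
Put 36 vCPU in host 9; 12 vCPU remain.

9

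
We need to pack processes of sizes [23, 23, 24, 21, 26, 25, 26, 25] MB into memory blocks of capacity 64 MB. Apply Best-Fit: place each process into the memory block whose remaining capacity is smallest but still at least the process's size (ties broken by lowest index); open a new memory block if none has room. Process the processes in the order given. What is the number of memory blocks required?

memory block 1: place 23 MB, 41 MB left
memory block 1: place 23 MB, 18 MB left
memory block 2: place 24 MB, 40 MB left
memory block 2: place 21 MB, 19 MB left
memory block 3: place 26 MB, 38 MB left
memory block 3: place 25 MB, 13 MB left
memory block 4: place 26 MB, 38 MB left
memory block 4: place 25 MB, 13 MB left

4 memory blocks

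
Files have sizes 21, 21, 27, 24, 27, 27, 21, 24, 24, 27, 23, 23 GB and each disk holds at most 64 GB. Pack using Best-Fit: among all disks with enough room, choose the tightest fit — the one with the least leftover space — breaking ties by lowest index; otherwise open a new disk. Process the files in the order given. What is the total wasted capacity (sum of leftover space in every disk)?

95

Put 21 GB in disk 1; 43 GB remain.
Put 21 GB in disk 1; 22 GB remain.
Put 27 GB in disk 2; 37 GB remain.
Put 24 GB in disk 2; 13 GB remain.
Put 27 GB in disk 3; 37 GB remain.
Put 27 GB in disk 3; 10 GB remain.
Put 21 GB in disk 1; 1 GB remain.
Put 24 GB in disk 4; 40 GB remain.
Put 24 GB in disk 4; 16 GB remain.
Put 27 GB in disk 5; 37 GB remain.
Put 23 GB in disk 5; 14 GB remain.
Put 23 GB in disk 6; 41 GB remain.
6 disks × 64 GB = 384 GB; used 289 GB; unused 95 GB.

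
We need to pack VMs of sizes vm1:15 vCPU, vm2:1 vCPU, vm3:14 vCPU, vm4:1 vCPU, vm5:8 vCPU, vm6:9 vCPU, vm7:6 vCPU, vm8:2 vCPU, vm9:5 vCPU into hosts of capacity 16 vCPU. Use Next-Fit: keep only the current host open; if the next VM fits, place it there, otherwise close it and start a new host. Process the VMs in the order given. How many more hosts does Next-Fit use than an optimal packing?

Next-Fit: [15,1] [14,1] [8] [9,6] [2,5] → 5 hosts.
Total size 61 vCPU; any packing needs at least ⌈61/16⌉ = 4 hosts.
An optimal packing achieves that bound: [15,1] [14,2] [9,6,1] [8,5] → 4 hosts.
Excess: 5 − 4 = 1.

1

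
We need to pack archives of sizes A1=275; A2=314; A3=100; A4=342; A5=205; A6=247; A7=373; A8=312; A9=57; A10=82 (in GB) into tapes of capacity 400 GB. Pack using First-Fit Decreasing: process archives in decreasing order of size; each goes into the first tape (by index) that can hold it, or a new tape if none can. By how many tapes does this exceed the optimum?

0

First-Fit Decreasing: [373] [342,57] [314,82] [312] [275,100] [247] [205] → 7 tapes.
7 archives exceed 200 GB (half the capacity), and no two of those can share a tape, so at least 7 tapes are needed.
So 7 is already optimal.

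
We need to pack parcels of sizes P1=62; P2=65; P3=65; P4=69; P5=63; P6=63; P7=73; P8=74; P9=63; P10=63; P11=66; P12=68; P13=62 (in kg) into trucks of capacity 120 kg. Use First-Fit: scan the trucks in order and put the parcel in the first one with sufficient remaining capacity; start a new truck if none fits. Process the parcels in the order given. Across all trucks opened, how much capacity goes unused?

truck 1: place P1 (62 kg), 58 kg left
truck 2: place P2 (65 kg), 55 kg left
truck 3: place P3 (65 kg), 55 kg left
truck 4: place P4 (69 kg), 51 kg left
truck 5: place P5 (63 kg), 57 kg left
truck 6: place P6 (63 kg), 57 kg left
truck 7: place P7 (73 kg), 47 kg left
truck 8: place P8 (74 kg), 46 kg left
truck 9: place P9 (63 kg), 57 kg left
truck 10: place P10 (63 kg), 57 kg left
truck 11: place P11 (66 kg), 54 kg left
truck 12: place P12 (68 kg), 52 kg left
truck 13: place P13 (62 kg), 58 kg left
13 trucks × 120 kg = 1560 kg; used 856 kg; unused 704 kg.

704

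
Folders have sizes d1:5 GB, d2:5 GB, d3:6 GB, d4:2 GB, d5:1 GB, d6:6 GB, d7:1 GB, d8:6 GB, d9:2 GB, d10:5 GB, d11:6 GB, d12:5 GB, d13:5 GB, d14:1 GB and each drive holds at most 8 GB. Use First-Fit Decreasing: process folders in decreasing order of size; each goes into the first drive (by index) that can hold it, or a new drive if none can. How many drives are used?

Sorted descending: 6, 6, 6, 6, 5, 5, 5, 5, 5, 2, 2, 1, 1, 1.
6 GB → drive 1 (remaining 2 GB)
6 GB → drive 2 (remaining 2 GB)
6 GB → drive 3 (remaining 2 GB)
6 GB → drive 4 (remaining 2 GB)
5 GB → drive 5 (remaining 3 GB)
5 GB → drive 6 (remaining 3 GB)
5 GB → drive 7 (remaining 3 GB)
5 GB → drive 8 (remaining 3 GB)
5 GB → drive 9 (remaining 3 GB)
2 GB → drive 1 (remaining 0 GB)
2 GB → drive 2 (remaining 0 GB)
1 GB → drive 3 (remaining 1 GB)
1 GB → drive 3 (remaining 0 GB)
1 GB → drive 4 (remaining 1 GB)
Final drives: [6,2] [6,2] [6,1,1] [6,1] [5] [5] [5] [5] [5].

9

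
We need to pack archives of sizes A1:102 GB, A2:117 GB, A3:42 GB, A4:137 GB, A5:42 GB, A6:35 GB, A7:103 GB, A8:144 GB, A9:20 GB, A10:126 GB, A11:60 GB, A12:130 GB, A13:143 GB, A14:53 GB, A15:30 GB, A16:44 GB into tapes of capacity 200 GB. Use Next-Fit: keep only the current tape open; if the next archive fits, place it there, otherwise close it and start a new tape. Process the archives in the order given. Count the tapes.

tape 1: place A1 (102 GB), 98 GB left
tape 2: place A2 (117 GB), 83 GB left
tape 2: place A3 (42 GB), 41 GB left
tape 3: place A4 (137 GB), 63 GB left
tape 3: place A5 (42 GB), 21 GB left
tape 4: place A6 (35 GB), 165 GB left
tape 4: place A7 (103 GB), 62 GB left
tape 5: place A8 (144 GB), 56 GB left
tape 5: place A9 (20 GB), 36 GB left
tape 6: place A10 (126 GB), 74 GB left
tape 6: place A11 (60 GB), 14 GB left
tape 7: place A12 (130 GB), 70 GB left
tape 8: place A13 (143 GB), 57 GB left
tape 8: place A14 (53 GB), 4 GB left
tape 9: place A15 (30 GB), 170 GB left
tape 9: place A16 (44 GB), 126 GB left
Final tapes: [102] [117,42] [137,42] [35,103] [144,20] [126,60] [130] [143,53] [30,44].

9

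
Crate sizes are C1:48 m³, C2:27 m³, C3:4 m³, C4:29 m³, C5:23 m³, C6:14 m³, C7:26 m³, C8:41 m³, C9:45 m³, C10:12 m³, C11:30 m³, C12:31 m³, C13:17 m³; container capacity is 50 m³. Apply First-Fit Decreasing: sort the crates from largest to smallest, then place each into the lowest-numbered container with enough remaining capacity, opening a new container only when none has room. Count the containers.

Sorted descending: 48, 45, 41, 31, 30, 29, 27, 26, 23, 17, 14, 12, 4.
48 m³ → container 1 (remaining 2 m³)
45 m³ → container 2 (remaining 5 m³)
41 m³ → container 3 (remaining 9 m³)
31 m³ → container 4 (remaining 19 m³)
30 m³ → container 5 (remaining 20 m³)
29 m³ → container 6 (remaining 21 m³)
27 m³ → container 7 (remaining 23 m³)
26 m³ → container 8 (remaining 24 m³)
23 m³ → container 7 (remaining 0 m³)
17 m³ → container 4 (remaining 2 m³)
14 m³ → container 5 (remaining 6 m³)
12 m³ → container 6 (remaining 9 m³)
4 m³ → container 2 (remaining 1 m³)

8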